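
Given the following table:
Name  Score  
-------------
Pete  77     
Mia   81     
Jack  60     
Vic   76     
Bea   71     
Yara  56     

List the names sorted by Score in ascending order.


Sorting by Score (ascending):
  Yara: 56
  Jack: 60
  Bea: 71
  Vic: 76
  Pete: 77
  Mia: 81


ANSWER: Yara, Jack, Bea, Vic, Pete, Mia


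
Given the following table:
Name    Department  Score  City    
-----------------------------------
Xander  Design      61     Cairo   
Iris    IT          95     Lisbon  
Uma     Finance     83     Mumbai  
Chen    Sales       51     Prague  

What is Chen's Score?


Row 4: Chen
Score = 51

ANSWER: 51


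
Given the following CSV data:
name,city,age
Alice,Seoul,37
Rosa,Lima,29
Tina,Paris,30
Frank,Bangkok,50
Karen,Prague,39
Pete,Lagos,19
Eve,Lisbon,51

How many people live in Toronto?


Scanning city column for 'Toronto':
Total matches: 0

ANSWER: 0


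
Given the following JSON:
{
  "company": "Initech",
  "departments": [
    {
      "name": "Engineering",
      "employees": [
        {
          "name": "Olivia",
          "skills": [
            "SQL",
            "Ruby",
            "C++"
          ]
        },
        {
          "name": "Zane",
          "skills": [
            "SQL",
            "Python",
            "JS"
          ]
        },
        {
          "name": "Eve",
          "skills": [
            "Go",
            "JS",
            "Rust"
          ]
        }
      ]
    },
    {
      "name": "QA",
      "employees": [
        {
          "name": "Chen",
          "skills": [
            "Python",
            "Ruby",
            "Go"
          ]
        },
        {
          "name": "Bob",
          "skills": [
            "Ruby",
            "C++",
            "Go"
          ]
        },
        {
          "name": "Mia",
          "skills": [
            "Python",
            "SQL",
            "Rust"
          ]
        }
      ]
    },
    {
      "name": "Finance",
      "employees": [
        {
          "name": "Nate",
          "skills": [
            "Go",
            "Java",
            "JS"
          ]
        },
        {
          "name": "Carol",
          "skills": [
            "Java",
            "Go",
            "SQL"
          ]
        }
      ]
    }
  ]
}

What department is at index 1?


Path: departments[1].name
Value: QA

ANSWER: QA


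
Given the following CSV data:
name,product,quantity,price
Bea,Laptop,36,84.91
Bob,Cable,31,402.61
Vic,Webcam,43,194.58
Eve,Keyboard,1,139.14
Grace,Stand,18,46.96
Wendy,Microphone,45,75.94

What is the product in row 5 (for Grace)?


Row 5: Grace
Column 'product' = Stand

ANSWER: Stand


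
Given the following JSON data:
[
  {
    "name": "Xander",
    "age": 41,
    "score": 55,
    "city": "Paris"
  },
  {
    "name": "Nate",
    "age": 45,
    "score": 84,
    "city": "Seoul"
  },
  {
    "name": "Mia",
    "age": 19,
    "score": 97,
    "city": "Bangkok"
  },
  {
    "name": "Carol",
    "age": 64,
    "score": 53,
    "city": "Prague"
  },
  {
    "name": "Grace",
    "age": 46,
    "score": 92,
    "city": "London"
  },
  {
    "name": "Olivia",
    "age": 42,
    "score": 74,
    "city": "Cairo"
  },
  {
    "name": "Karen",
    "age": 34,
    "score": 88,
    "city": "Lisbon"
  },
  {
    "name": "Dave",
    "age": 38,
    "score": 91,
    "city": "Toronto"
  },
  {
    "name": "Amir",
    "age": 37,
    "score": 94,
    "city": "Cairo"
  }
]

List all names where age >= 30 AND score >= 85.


Checking both conditions:
  Xander (age=41, score=55) -> no
  Nate (age=45, score=84) -> no
  Mia (age=19, score=97) -> no
  Carol (age=64, score=53) -> no
  Grace (age=46, score=92) -> YES
  Olivia (age=42, score=74) -> no
  Karen (age=34, score=88) -> YES
  Dave (age=38, score=91) -> YES
  Amir (age=37, score=94) -> YES


ANSWER: Grace, Karen, Dave, Amir


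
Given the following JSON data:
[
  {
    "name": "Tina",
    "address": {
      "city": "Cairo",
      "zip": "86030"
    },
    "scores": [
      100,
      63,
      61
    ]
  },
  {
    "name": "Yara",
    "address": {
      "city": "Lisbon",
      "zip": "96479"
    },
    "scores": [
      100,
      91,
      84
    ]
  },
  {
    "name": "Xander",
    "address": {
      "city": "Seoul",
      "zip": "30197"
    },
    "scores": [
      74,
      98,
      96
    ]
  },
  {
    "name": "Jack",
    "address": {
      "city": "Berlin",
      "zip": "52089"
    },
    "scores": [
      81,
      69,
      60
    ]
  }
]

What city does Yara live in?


Path: records[1].address.city
Value: Lisbon

ANSWER: Lisbon


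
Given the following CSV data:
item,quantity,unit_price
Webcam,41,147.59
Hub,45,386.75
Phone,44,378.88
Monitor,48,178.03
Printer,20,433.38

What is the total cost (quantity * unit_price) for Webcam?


Row: Webcam
quantity = 41
unit_price = 147.59
total = 41 * 147.59 = 6051.19

ANSWER: 6051.19


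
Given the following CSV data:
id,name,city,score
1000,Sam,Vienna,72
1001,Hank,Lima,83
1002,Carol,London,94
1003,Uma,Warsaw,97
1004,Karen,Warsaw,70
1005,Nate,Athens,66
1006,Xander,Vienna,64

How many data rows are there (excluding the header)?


Counting rows (excluding header):
Header: id,name,city,score
Data rows: 7

ANSWER: 7


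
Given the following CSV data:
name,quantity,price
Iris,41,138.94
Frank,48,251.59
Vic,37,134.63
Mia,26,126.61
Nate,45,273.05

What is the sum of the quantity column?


Values in 'quantity' column:
  Row 1: 41
  Row 2: 48
  Row 3: 37
  Row 4: 26
  Row 5: 45
Sum = 41 + 48 + 37 + 26 + 45 = 197

ANSWER: 197


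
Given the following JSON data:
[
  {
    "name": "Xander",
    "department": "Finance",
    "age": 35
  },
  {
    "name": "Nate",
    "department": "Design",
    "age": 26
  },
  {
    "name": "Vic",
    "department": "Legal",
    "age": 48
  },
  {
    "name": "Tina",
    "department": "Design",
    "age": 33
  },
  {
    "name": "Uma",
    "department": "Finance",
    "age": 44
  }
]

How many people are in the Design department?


Scanning records for department = Design
  Record 1: Nate
  Record 3: Tina
Count: 2

ANSWER: 2


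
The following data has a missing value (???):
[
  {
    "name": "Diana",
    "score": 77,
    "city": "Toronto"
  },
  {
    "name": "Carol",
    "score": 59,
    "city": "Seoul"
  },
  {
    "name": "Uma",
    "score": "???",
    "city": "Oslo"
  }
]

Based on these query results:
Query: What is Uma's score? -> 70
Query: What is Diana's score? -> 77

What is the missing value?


The missing value is Uma's score
From query: Uma's score = 70

ANSWER: 70


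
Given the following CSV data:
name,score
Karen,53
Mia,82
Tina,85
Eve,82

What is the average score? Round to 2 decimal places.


Scores: 53, 82, 85, 82
Sum = 302
Count = 4
Average = 302 / 4 = 75.50

ANSWER: 75.50


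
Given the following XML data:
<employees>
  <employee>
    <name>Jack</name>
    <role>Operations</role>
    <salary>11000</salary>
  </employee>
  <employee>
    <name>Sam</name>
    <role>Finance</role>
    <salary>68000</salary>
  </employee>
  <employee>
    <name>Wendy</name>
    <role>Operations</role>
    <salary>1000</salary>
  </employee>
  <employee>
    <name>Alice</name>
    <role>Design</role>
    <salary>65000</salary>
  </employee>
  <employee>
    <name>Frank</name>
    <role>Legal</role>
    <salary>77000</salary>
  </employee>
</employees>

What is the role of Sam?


Searching for <employee> with <name>Sam</name>
Found at position 2
<role>Finance</role>

ANSWER: Finance


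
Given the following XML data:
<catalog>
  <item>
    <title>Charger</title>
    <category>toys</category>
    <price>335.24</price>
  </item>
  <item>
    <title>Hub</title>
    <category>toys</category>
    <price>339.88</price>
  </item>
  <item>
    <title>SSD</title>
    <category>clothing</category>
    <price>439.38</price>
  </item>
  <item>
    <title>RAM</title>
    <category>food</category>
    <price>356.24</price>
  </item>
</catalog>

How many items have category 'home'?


Scanning <item> elements for <category>home</category>:
Count: 0

ANSWER: 0


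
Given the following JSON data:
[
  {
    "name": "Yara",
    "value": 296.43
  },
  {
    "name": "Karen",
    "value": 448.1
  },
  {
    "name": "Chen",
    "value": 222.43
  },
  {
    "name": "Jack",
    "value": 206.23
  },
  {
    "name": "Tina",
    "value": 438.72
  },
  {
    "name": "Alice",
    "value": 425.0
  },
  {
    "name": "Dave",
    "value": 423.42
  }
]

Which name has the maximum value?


Comparing values:
  Yara: 296.43
  Karen: 448.1
  Chen: 222.43
  Jack: 206.23
  Tina: 438.72
  Alice: 425.0
  Dave: 423.42
Maximum: Karen (448.1)

ANSWER: Karen


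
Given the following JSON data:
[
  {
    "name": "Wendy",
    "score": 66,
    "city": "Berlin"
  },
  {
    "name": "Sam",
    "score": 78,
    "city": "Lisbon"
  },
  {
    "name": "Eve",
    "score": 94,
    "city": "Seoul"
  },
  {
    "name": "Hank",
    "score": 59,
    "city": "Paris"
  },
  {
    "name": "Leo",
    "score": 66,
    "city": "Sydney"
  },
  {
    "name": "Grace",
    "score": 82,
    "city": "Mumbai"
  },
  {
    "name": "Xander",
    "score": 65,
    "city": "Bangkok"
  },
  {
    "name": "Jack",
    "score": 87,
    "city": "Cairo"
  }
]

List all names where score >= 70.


Filtering records where score >= 70:
  Wendy (score=66) -> no
  Sam (score=78) -> YES
  Eve (score=94) -> YES
  Hank (score=59) -> no
  Leo (score=66) -> no
  Grace (score=82) -> YES
  Xander (score=65) -> no
  Jack (score=87) -> YES


ANSWER: Sam, Eve, Grace, Jack


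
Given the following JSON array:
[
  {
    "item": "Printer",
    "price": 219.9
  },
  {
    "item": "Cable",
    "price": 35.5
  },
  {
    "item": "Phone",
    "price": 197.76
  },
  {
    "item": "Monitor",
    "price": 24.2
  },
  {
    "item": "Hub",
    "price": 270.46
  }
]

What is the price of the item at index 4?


Array index 4 -> Hub
price = 270.46

ANSWER: 270.46


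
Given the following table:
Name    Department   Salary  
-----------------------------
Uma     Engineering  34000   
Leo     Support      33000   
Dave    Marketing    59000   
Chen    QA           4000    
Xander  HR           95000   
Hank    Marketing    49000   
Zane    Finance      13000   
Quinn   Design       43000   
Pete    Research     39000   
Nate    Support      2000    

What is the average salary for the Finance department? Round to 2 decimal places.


Finance department members:
  Zane: 13000
Sum = 13000
Count = 1
Average = 13000 / 1 = 13000.00

ANSWER: 13000.00


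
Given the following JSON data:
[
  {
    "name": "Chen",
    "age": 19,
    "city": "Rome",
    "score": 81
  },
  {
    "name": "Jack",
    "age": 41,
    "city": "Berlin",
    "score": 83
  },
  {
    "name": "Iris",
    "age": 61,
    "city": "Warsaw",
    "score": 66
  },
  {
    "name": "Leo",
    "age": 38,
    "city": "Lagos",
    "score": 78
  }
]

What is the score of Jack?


Looking up record where name = Jack
Record index: 1
Field 'score' = 83

ANSWER: 83


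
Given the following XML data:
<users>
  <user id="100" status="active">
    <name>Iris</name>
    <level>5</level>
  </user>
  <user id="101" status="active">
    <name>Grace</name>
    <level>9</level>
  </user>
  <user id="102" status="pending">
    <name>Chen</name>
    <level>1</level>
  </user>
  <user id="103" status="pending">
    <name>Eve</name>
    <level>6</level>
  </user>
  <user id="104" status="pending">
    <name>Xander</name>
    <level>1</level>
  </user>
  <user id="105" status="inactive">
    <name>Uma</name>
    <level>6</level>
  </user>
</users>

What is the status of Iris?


Finding user with name = Iris
user id="100" status="active"

ANSWER: active


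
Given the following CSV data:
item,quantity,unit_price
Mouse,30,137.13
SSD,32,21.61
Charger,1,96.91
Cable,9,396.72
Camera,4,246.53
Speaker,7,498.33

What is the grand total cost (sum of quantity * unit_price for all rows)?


Computing row totals:
  Mouse: 30 * 137.13 = 4113.9
  SSD: 32 * 21.61 = 691.52
  Charger: 1 * 96.91 = 96.91
  Cable: 9 * 396.72 = 3570.48
  Camera: 4 * 246.53 = 986.12
  Speaker: 7 * 498.33 = 3488.31
Grand total = 4113.9 + 691.52 + 96.91 + 3570.48 + 986.12 + 3488.31 = 12947.24

ANSWER: 12947.24


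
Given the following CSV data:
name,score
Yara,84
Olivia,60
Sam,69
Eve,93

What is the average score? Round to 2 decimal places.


Scores: 84, 60, 69, 93
Sum = 306
Count = 4
Average = 306 / 4 = 76.50

ANSWER: 76.50


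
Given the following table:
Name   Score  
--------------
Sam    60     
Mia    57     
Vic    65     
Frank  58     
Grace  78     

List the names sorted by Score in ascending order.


Sorting by Score (ascending):
  Mia: 57
  Frank: 58
  Sam: 60
  Vic: 65
  Grace: 78


ANSWER: Mia, Frank, Sam, Vic, Grace


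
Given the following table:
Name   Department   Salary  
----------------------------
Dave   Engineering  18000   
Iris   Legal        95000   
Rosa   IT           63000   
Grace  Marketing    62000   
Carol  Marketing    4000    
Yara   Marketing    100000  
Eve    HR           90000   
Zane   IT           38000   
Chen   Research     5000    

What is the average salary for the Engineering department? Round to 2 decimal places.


Engineering department members:
  Dave: 18000
Sum = 18000
Count = 1
Average = 18000 / 1 = 18000.00

ANSWER: 18000.00


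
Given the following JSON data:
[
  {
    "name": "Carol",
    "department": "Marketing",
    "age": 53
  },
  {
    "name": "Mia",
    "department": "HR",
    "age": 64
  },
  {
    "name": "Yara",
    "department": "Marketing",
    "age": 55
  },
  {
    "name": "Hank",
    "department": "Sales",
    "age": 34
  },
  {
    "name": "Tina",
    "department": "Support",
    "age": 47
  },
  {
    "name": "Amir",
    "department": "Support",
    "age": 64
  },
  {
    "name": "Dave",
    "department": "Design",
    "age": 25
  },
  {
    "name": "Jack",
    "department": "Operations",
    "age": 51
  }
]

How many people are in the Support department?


Scanning records for department = Support
  Record 4: Tina
  Record 5: Amir
Count: 2

ANSWER: 2


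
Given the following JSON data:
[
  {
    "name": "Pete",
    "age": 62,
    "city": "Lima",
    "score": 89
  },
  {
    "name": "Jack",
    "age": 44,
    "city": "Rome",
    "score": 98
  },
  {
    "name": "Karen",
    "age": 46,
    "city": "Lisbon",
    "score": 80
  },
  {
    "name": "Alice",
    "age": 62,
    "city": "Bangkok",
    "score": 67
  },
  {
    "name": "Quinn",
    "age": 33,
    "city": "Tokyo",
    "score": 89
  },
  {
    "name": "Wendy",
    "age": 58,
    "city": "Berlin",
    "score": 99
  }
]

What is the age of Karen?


Looking up record where name = Karen
Record index: 2
Field 'age' = 46

ANSWER: 46


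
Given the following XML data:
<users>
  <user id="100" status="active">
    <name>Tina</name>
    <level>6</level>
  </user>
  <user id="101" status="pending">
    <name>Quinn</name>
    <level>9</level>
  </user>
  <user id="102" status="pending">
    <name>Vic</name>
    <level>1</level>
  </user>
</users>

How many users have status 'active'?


Counting users with status='active':
  Tina (id=100) -> MATCH
Count: 1

ANSWER: 1


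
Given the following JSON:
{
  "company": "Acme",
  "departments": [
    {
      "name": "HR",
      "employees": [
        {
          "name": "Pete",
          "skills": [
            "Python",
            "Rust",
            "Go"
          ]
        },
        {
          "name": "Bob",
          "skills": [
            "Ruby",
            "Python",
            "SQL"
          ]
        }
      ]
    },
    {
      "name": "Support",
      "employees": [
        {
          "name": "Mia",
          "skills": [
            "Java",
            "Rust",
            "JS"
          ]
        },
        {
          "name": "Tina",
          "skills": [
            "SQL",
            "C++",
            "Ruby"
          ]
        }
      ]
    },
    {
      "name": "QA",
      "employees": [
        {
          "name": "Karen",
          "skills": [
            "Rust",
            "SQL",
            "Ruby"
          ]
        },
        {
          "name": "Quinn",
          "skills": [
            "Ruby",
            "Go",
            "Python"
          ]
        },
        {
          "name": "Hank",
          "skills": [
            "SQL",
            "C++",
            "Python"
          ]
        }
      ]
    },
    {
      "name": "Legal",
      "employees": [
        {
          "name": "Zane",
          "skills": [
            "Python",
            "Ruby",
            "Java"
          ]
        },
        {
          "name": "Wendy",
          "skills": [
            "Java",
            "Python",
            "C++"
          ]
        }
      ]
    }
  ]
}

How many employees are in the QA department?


Path: departments[2].employees
Count: 3

ANSWER: 3


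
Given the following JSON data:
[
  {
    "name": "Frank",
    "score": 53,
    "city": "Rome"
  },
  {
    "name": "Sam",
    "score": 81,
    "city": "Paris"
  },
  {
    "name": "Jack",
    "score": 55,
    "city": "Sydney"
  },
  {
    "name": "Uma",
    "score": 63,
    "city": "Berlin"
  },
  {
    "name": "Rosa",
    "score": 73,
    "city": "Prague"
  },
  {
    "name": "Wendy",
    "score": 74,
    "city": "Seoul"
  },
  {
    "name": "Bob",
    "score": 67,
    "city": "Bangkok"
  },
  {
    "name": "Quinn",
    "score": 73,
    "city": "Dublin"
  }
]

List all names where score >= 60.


Filtering records where score >= 60:
  Frank (score=53) -> no
  Sam (score=81) -> YES
  Jack (score=55) -> no
  Uma (score=63) -> YES
  Rosa (score=73) -> YES
  Wendy (score=74) -> YES
  Bob (score=67) -> YES
  Quinn (score=73) -> YES


ANSWER: Sam, Uma, Rosa, Wendy, Bob, Quinn


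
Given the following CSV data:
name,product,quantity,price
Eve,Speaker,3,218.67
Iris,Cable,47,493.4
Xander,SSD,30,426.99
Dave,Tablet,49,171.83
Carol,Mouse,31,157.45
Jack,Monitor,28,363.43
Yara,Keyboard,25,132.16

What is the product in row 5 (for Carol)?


Row 5: Carol
Column 'product' = Mouse

ANSWER: Mouse


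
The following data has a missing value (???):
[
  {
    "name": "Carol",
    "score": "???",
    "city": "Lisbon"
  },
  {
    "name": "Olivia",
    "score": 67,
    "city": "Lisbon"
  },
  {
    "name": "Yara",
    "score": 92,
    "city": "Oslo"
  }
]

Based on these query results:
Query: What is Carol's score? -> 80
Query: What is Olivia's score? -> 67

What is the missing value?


The missing value is Carol's score
From query: Carol's score = 80

ANSWER: 80


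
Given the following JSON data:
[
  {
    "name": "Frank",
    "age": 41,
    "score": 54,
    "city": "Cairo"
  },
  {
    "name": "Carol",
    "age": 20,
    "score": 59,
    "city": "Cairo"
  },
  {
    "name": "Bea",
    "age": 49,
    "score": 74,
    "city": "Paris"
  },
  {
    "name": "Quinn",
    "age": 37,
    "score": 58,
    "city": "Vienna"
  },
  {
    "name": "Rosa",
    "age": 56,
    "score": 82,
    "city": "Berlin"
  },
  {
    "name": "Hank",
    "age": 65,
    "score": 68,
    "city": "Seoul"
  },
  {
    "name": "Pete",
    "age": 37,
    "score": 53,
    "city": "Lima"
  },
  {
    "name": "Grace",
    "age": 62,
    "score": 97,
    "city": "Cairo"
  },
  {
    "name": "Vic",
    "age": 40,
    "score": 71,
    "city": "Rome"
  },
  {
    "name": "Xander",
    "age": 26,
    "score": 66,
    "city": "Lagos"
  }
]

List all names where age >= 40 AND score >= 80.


Checking both conditions:
  Frank (age=41, score=54) -> no
  Carol (age=20, score=59) -> no
  Bea (age=49, score=74) -> no
  Quinn (age=37, score=58) -> no
  Rosa (age=56, score=82) -> YES
  Hank (age=65, score=68) -> no
  Pete (age=37, score=53) -> no
  Grace (age=62, score=97) -> YES
  Vic (age=40, score=71) -> no
  Xander (age=26, score=66) -> no


ANSWER: Rosa, Grace


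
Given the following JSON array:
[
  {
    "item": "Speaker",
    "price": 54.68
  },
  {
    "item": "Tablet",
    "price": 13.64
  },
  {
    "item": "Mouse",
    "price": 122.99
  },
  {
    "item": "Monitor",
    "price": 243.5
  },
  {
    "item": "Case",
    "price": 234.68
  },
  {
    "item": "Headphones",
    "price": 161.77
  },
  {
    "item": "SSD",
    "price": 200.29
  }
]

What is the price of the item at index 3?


Array index 3 -> Monitor
price = 243.5

ANSWER: 243.5


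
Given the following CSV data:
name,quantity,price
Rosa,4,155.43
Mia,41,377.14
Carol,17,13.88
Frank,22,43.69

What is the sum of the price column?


Values in 'price' column:
  Row 1: 155.43
  Row 2: 377.14
  Row 3: 13.88
  Row 4: 43.69
Sum = 155.43 + 377.14 + 13.88 + 43.69 = 590.14

ANSWER: 590.14


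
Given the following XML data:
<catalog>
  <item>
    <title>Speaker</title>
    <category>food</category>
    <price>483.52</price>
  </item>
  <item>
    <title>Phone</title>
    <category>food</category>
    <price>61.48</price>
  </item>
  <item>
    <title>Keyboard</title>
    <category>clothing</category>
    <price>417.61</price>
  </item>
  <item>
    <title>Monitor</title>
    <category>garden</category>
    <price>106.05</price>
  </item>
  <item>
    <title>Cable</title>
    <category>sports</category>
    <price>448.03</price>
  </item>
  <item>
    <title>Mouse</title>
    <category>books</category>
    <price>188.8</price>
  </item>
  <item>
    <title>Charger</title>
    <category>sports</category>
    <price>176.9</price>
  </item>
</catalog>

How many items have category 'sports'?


Scanning <item> elements for <category>sports</category>:
  Item 5: Cable -> MATCH
  Item 7: Charger -> MATCH
Count: 2

ANSWER: 2


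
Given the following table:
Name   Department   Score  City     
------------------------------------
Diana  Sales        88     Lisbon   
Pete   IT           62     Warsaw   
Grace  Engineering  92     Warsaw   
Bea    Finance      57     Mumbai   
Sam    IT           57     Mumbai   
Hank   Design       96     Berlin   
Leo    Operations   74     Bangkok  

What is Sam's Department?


Row 5: Sam
Department = IT

ANSWER: IT


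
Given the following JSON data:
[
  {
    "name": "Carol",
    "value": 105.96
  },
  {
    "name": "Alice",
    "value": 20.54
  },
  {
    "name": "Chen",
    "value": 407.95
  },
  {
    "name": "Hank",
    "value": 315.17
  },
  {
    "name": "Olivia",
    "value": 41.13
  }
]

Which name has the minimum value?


Comparing values:
  Carol: 105.96
  Alice: 20.54
  Chen: 407.95
  Hank: 315.17
  Olivia: 41.13
Minimum: Alice (20.54)

ANSWER: Alice


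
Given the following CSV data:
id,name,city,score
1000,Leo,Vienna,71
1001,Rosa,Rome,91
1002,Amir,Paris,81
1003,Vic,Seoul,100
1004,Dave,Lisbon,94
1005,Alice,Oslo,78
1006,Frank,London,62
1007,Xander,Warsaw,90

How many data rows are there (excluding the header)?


Counting rows (excluding header):
Header: id,name,city,score
Data rows: 8

ANSWER: 8


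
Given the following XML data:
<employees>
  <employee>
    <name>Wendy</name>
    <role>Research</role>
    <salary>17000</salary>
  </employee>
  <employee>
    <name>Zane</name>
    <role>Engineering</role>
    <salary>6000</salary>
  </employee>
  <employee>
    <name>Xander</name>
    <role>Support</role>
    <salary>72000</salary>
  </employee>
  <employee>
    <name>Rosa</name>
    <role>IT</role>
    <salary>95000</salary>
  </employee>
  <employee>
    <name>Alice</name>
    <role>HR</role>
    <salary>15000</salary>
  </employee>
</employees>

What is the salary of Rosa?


Searching for <employee> with <name>Rosa</name>
Found at position 4
<salary>95000</salary>

ANSWER: 95000


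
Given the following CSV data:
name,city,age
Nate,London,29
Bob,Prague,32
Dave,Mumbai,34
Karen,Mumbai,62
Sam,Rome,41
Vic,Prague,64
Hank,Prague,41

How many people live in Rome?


Scanning city column for 'Rome':
  Row 5: Sam -> MATCH
Total matches: 1

ANSWER: 1


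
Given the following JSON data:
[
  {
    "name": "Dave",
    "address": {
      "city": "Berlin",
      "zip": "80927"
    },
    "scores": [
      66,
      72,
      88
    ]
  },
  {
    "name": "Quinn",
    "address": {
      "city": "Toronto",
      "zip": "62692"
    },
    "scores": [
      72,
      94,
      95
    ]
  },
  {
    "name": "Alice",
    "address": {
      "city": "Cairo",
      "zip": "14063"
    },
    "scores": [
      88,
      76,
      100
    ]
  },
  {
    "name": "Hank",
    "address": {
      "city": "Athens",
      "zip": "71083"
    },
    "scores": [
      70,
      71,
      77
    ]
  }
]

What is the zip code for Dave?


Path: records[0].address.zip
Value: 80927

ANSWER: 80927


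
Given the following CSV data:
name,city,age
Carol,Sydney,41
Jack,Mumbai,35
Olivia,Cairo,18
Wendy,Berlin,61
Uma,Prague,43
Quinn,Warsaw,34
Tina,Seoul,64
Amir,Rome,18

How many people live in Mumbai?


Scanning city column for 'Mumbai':
  Row 2: Jack -> MATCH
Total matches: 1

ANSWER: 1


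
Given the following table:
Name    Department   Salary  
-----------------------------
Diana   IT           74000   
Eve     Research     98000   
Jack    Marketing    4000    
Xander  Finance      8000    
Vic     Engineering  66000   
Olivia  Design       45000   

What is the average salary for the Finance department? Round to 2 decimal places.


Finance department members:
  Xander: 8000
Sum = 8000
Count = 1
Average = 8000 / 1 = 8000.00

ANSWER: 8000.00


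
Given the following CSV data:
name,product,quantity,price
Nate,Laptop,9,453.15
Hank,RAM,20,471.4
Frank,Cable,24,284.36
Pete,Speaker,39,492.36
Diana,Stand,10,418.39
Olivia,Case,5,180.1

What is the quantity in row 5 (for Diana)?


Row 5: Diana
Column 'quantity' = 10

ANSWER: 10


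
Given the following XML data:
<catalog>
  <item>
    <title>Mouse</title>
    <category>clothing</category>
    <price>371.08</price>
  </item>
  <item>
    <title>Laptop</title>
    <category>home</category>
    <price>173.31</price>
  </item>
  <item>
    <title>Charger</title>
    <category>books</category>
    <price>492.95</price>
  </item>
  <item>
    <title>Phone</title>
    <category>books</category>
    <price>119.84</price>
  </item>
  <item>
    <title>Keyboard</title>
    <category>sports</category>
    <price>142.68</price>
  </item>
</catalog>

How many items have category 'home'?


Scanning <item> elements for <category>home</category>:
  Item 2: Laptop -> MATCH
Count: 1

ANSWER: 1


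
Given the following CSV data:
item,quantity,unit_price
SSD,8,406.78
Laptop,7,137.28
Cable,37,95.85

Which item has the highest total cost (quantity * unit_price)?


Computing row totals:
  SSD: 3254.24
  Laptop: 960.96
  Cable: 3546.45
Maximum: Cable (3546.45)

ANSWER: Cable


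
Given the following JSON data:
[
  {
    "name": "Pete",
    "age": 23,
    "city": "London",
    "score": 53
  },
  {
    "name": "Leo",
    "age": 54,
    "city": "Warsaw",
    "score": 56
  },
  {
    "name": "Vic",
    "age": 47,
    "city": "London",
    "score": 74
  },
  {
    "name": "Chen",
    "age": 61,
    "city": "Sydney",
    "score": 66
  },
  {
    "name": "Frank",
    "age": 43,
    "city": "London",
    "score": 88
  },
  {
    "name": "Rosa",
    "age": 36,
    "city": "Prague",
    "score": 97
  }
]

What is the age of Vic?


Looking up record where name = Vic
Record index: 2
Field 'age' = 47

ANSWER: 47


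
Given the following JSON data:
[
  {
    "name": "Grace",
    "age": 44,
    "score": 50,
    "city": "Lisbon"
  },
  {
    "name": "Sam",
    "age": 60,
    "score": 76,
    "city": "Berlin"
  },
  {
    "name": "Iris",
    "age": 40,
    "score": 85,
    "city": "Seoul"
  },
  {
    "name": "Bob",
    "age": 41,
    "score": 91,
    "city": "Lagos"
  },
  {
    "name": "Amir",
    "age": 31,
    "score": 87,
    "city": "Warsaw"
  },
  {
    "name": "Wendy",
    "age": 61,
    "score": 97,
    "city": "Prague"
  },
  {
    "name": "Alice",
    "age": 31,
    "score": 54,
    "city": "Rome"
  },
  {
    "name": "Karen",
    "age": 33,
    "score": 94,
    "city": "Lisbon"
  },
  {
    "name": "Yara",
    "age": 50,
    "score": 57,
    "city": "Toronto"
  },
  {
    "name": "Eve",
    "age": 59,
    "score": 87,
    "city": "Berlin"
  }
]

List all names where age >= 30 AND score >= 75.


Checking both conditions:
  Grace (age=44, score=50) -> no
  Sam (age=60, score=76) -> YES
  Iris (age=40, score=85) -> YES
  Bob (age=41, score=91) -> YES
  Amir (age=31, score=87) -> YES
  Wendy (age=61, score=97) -> YES
  Alice (age=31, score=54) -> no
  Karen (age=33, score=94) -> YES
  Yara (age=50, score=57) -> no
  Eve (age=59, score=87) -> YES


ANSWER: Sam, Iris, Bob, Amir, Wendy, Karen, Eve


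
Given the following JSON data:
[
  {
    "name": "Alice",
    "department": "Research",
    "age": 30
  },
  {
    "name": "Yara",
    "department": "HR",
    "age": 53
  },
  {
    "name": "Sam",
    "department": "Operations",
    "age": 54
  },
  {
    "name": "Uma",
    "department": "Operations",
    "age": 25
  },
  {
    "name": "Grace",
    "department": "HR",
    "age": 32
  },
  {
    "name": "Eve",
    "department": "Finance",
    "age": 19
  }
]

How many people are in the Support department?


Scanning records for department = Support
  No matches found
Count: 0

ANSWER: 0


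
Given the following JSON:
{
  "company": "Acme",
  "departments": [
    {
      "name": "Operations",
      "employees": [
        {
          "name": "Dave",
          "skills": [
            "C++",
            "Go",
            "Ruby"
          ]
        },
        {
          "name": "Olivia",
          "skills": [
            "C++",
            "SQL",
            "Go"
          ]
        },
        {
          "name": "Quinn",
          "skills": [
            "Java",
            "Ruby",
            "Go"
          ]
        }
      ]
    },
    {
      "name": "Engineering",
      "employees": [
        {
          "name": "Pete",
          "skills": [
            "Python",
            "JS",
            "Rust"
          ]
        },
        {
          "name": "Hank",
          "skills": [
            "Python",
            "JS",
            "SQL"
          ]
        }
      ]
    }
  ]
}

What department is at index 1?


Path: departments[1].name
Value: Engineering

ANSWER: Engineering


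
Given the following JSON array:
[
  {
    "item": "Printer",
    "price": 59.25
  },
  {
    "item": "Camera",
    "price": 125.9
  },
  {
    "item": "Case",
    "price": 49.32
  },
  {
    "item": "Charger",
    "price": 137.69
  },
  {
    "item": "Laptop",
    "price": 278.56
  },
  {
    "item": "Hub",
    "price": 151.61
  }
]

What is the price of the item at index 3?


Array index 3 -> Charger
price = 137.69

ANSWER: 137.69


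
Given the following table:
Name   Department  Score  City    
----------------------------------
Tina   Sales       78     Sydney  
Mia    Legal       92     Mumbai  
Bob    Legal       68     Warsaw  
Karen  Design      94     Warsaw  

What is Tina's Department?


Row 1: Tina
Department = Sales

ANSWER: Sales


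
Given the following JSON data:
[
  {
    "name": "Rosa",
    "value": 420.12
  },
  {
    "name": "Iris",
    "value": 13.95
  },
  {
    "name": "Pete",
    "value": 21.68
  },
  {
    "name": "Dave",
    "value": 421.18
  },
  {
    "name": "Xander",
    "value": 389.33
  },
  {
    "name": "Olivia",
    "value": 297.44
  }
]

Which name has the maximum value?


Comparing values:
  Rosa: 420.12
  Iris: 13.95
  Pete: 21.68
  Dave: 421.18
  Xander: 389.33
  Olivia: 297.44
Maximum: Dave (421.18)

ANSWER: Dave


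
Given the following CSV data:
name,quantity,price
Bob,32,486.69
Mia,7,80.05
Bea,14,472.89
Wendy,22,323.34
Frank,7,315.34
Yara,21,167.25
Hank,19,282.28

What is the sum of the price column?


Values in 'price' column:
  Row 1: 486.69
  Row 2: 80.05
  Row 3: 472.89
  Row 4: 323.34
  Row 5: 315.34
  Row 6: 167.25
  Row 7: 282.28
Sum = 486.69 + 80.05 + 472.89 + 323.34 + 315.34 + 167.25 + 282.28 = 2127.84

ANSWER: 2127.84


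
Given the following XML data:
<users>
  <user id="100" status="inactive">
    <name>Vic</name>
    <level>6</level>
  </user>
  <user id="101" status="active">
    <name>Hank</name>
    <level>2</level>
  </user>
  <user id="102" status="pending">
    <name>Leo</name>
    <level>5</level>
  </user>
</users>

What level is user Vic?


Finding user: Vic
<level>6</level>

ANSWER: 6


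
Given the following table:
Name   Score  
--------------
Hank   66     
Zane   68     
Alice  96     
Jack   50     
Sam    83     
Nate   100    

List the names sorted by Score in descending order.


Sorting by Score (descending):
  Nate: 100
  Alice: 96
  Sam: 83
  Zane: 68
  Hank: 66
  Jack: 50


ANSWER: Nate, Alice, Sam, Zane, Hank, Jack


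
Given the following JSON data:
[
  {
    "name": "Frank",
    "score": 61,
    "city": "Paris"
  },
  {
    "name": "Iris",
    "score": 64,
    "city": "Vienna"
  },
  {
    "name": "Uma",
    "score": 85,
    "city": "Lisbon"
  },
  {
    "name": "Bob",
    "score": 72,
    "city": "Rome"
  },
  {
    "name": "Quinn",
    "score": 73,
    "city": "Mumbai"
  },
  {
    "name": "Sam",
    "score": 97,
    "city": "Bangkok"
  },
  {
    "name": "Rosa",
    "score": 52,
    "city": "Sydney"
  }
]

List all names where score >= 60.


Filtering records where score >= 60:
  Frank (score=61) -> YES
  Iris (score=64) -> YES
  Uma (score=85) -> YES
  Bob (score=72) -> YES
  Quinn (score=73) -> YES
  Sam (score=97) -> YES
  Rosa (score=52) -> no


ANSWER: Frank, Iris, Uma, Bob, Quinn, Sam


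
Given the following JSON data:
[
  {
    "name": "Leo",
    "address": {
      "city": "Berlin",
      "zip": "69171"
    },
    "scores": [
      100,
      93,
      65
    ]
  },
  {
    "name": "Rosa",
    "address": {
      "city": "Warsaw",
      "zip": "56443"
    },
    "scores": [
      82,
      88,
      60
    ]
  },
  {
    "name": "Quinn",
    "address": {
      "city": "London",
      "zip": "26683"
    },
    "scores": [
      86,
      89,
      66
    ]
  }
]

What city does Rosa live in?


Path: records[1].address.city
Value: Warsaw

ANSWER: Warsaw


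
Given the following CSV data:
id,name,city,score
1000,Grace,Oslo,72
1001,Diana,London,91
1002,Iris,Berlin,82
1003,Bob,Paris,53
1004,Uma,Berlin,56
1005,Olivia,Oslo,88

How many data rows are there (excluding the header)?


Counting rows (excluding header):
Header: id,name,city,score
Data rows: 6

ANSWER: 6


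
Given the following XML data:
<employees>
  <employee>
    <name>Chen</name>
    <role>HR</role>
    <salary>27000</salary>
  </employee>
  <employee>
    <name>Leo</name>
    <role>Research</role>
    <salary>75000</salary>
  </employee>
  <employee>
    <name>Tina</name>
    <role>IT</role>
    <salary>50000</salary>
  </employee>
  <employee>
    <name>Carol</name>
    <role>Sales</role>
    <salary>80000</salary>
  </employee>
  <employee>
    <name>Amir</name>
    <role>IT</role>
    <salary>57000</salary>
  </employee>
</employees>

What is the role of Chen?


Searching for <employee> with <name>Chen</name>
Found at position 1
<role>HR</role>

ANSWER: HR


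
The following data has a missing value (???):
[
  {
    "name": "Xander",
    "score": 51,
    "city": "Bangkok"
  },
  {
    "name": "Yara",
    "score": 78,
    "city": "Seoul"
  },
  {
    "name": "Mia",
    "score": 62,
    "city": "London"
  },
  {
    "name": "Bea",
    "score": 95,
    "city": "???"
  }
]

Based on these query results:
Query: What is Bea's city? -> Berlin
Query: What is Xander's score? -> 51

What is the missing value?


The missing value is Bea's city
From query: Bea's city = Berlin

ANSWER: Berlin


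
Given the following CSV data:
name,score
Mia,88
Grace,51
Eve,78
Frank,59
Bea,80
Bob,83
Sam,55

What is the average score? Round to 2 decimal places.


Scores: 88, 51, 78, 59, 80, 83, 55
Sum = 494
Count = 7
Average = 494 / 7 = 70.57

ANSWER: 70.57


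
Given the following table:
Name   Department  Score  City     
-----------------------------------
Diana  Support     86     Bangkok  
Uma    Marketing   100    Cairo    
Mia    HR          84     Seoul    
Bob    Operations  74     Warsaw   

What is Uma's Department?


Row 2: Uma
Department = Marketing

ANSWER: Marketing


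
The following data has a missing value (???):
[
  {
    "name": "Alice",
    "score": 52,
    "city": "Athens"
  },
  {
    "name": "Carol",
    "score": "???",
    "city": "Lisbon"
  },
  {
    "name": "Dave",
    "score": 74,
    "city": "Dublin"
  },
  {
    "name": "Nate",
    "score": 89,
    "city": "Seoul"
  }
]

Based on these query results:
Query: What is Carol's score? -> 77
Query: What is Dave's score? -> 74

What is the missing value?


The missing value is Carol's score
From query: Carol's score = 77

ANSWER: 77


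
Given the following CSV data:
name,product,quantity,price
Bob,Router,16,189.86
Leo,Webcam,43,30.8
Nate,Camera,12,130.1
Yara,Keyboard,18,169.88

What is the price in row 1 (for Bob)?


Row 1: Bob
Column 'price' = 189.86

ANSWER: 189.86


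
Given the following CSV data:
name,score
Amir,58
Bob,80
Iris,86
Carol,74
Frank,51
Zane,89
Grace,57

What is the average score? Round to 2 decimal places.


Scores: 58, 80, 86, 74, 51, 89, 57
Sum = 495
Count = 7
Average = 495 / 7 = 70.71

ANSWER: 70.71


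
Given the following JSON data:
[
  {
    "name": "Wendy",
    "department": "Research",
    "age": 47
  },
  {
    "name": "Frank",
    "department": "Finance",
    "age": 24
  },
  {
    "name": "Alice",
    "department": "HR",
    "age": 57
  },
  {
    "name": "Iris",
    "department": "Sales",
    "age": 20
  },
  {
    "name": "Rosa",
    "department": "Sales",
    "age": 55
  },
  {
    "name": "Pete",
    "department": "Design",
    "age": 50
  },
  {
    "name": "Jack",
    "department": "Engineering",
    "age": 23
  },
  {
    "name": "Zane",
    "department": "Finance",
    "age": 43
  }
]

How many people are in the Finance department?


Scanning records for department = Finance
  Record 1: Frank
  Record 7: Zane
Count: 2

ANSWER: 2


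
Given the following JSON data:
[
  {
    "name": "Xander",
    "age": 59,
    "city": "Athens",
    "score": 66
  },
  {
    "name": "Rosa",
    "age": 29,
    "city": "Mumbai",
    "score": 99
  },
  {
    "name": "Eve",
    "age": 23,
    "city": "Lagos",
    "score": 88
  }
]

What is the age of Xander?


Looking up record where name = Xander
Record index: 0
Field 'age' = 59

ANSWER: 59


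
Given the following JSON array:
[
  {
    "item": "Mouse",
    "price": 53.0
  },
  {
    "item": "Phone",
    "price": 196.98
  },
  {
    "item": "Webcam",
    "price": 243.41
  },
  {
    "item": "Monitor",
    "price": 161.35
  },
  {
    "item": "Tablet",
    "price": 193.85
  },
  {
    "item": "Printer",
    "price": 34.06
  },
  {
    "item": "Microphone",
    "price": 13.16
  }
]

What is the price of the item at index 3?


Array index 3 -> Monitor
price = 161.35

ANSWER: 161.35


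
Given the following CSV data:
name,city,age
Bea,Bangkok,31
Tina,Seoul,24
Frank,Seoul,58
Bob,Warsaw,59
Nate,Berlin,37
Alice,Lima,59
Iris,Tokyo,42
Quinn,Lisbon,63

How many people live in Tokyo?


Scanning city column for 'Tokyo':
  Row 7: Iris -> MATCH
Total matches: 1

ANSWER: 1


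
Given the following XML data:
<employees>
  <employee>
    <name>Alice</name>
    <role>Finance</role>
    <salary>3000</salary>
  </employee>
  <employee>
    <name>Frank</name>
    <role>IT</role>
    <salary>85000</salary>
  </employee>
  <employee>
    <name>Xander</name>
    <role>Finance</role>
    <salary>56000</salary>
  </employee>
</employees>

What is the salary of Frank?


Searching for <employee> with <name>Frank</name>
Found at position 2
<salary>85000</salary>

ANSWER: 85000


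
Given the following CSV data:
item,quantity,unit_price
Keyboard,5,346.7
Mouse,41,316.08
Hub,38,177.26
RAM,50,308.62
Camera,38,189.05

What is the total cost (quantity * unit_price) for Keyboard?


Row: Keyboard
quantity = 5
unit_price = 346.7
total = 5 * 346.7 = 1733.5

ANSWER: 1733.5


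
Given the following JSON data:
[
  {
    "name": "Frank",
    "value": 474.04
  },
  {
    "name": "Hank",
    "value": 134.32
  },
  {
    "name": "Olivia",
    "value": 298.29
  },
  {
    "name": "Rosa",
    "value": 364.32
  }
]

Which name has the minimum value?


Comparing values:
  Frank: 474.04
  Hank: 134.32
  Olivia: 298.29
  Rosa: 364.32
Minimum: Hank (134.32)

ANSWER: Hank
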